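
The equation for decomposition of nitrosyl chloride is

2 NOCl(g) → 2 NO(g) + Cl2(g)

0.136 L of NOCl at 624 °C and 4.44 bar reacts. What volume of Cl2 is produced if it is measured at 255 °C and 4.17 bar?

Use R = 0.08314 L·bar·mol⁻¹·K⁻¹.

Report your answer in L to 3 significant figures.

n(NOCl) = PV/RT = (4.44 × 0.136) / (0.08314 × 897.15) = 0.008096 mol
n(Cl2) = (1/2) × 0.008096 = 0.004048 mol
V = nRT/P = 0.004048 × 0.08314 × 528.15 / 4.17 = 0.04263 L

0.0426 L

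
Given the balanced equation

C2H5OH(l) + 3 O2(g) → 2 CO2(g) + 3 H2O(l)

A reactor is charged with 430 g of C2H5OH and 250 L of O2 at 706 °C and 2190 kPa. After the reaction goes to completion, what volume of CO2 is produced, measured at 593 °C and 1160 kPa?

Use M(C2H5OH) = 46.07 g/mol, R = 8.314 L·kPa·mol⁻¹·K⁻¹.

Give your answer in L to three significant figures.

n(C2H5OH) = 430 / 46.07 = 9.334 mol
n(O2) = PV/RT = (2190 × 250) / (8.314 × 979.15) = 67.26 mol
For 9.334 mol C2H5OH, stoichiometry requires (3/1) × 9.334 = 28.00 mol O2; 67.26 mol is available, so C2H5OH is limiting.
n(CO2) = (2/1) × 9.334 = 18.67 mol
V(CO2) = nRT/P = 18.67 × 8.314 × 866.15 / 1160 = 115.9 L

116 L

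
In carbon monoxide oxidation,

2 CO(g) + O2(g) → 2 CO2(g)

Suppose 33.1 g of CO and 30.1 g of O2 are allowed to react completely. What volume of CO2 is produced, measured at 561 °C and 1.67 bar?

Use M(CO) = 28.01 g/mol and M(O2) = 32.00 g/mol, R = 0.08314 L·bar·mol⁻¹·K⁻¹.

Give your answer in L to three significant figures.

n(CO) = 33.1 / 28.01 = 1.182 mol
n(O2) = 30.1 / 32.00 = 0.9406 mol
For 1.182 mol CO, stoichiometry requires (1/2) × 1.182 = 0.5910 mol O2; 0.9406 mol is available, so CO is limiting.
n(CO2) = (2/2) × 1.182 = 1.182 mol
V(CO2) = nRT/P = 1.182 × 0.08314 × 834.15 / 1.67 = 49.09 L

49.1 L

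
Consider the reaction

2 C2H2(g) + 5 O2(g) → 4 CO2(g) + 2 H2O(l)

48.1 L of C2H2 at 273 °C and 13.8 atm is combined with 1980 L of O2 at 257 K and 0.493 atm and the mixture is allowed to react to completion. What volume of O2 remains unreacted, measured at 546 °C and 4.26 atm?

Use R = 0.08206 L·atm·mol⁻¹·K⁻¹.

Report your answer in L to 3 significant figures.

146 L

n(C2H2) = PV/RT = (13.8 × 48.1) / (0.08206 × 546.15) = 14.81 mol
n(O2) = PV/RT = (0.493 × 1980) / (0.08206 × 257) = 46.29 mol
For 14.81 mol C2H2, stoichiometry requires (5/2) × 14.81 = 37.02 mol O2; 46.29 mol is available, so C2H2 is limiting.
n(O2) consumed = (5/2) × 14.81 = 37.02 mol; remaining = 46.29 − 37.02 = 9.270 mol
V(O2) = nRT/P = 9.270 × 0.08206 × 819.15 / 4.26 = 146.3 L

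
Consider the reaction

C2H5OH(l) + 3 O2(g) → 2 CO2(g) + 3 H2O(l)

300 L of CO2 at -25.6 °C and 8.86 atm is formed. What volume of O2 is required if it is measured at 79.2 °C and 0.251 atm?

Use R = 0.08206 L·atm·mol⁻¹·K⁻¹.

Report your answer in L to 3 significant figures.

n(CO2) = PV/RT = (8.86 × 300) / (0.08206 × 247.55) = 130.8 mol
n(O2) = (3/2) × 130.8 = 196.2 mol
V = nRT/P = 196.2 × 0.08206 × 352.35 / 0.251 = 22600 L

22600 L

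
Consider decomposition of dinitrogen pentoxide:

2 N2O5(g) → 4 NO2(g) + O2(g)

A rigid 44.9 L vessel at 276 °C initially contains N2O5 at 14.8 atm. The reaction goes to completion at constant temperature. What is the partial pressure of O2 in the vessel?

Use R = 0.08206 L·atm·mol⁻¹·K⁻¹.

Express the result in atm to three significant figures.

7.40 atm

n(N2O5)₀ = PV/RT = (14.8 × 44.9) / (0.08206 × 549.15) = 14.75 mol
n(O2) = (1/2) × 14.75 = 7.375 mol
P(O2) = nRT/V = 7.375 × 0.08206 × 549.15 / 44.9 = 7.402 atm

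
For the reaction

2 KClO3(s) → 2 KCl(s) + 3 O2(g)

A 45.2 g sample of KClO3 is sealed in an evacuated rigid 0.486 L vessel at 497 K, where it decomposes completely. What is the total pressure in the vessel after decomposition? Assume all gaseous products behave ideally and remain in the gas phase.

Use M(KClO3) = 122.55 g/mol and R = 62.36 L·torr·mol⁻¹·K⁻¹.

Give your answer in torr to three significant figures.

35300 torr

n(KClO3) = 45.2 / 122.55 = 0.3688 mol
n(gas produced) = (3/2) × 0.3688 = 0.5532 mol
P = nRT/V = 0.5532 × 62.36 × 497 / 0.486 = 35280 torr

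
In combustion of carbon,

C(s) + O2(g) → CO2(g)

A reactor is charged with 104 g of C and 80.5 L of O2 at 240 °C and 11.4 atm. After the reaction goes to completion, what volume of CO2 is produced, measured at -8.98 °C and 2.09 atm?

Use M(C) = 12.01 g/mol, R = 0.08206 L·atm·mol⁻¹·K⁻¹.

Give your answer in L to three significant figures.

89.8 L

n(C) = 104 / 12.01 = 8.659 mol
n(O2) = PV/RT = (11.4 × 80.5) / (0.08206 × 513.15) = 21.79 mol
For 8.659 mol C, stoichiometry requires (1/1) × 8.659 = 8.659 mol O2; 21.79 mol is available, so C is limiting.
n(CO2) = (1/1) × 8.659 = 8.659 mol
V(CO2) = nRT/P = 8.659 × 0.08206 × 264.17 / 2.09 = 89.81 L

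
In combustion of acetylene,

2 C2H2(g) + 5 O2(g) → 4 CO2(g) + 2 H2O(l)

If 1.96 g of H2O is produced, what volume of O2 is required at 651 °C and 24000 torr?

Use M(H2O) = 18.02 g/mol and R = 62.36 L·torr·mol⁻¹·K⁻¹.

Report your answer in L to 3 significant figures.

n(H2O) = 1.960 / 18.02 = 0.1088 mol
n(O2) = (5/2) × 0.1088 = 0.2720 mol
V = nRT/P = 0.2720 × 62.36 × 924.15 / 24000 = 0.6531 L

0.653 L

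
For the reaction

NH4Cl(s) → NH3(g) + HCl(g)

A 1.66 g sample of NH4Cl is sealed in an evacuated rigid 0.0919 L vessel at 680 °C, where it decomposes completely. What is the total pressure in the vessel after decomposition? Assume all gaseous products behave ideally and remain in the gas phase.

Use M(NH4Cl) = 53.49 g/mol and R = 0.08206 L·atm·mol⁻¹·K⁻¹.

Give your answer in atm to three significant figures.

n(NH4Cl) = 1.66 / 53.49 = 0.03103 mol
n(gas produced) = (2/1) × 0.03103 = 0.06206 mol
P = nRT/V = 0.06206 × 0.08206 × 953.15 / 0.0919 = 52.82 atm

52.8 atm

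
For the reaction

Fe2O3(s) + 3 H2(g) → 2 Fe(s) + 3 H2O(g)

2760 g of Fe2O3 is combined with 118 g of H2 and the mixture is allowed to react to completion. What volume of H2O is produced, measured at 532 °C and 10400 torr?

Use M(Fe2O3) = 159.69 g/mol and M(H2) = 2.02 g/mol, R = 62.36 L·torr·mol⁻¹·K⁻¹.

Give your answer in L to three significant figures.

n(Fe2O3) = 2760 / 159.69 = 17.28 mol
n(H2) = 118 / 2.02 = 58.42 mol
For 17.28 mol Fe2O3, stoichiometry requires (3/1) × 17.28 = 51.84 mol H2; 58.42 mol is available, so Fe2O3 is limiting.
n(H2O) = (3/1) × 17.28 = 51.84 mol
V(H2O) = nRT/P = 51.84 × 62.36 × 805.15 / 10400 = 250.3 L

250 L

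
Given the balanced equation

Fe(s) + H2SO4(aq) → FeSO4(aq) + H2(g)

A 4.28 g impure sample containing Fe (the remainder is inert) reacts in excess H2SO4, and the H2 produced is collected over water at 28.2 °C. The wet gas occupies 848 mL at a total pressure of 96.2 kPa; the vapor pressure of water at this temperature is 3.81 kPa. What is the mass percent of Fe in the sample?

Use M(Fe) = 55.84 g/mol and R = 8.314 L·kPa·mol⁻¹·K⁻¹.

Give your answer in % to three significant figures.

P(H2) = 96.2 − 3.81 = 92.39 kPa
n(H2) = PV/RT = (92.39 × 0.8480) / (8.314 × 301.35) = 0.03127 mol
n(Fe) = (1/1) × 0.03127 = 0.03127 mol
m(Fe) = 0.03127 × 55.84 = 1.746 g
%Fe = 1.746 / 4.28 × 100 = 40.79%

40.8 %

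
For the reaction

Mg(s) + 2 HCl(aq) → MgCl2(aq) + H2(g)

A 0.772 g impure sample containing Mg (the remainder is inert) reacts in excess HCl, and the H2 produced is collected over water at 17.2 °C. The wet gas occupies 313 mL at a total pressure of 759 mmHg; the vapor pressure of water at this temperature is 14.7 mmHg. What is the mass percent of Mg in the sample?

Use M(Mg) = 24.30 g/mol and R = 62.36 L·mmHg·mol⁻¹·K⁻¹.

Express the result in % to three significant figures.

P(H2) = 759 − 14.7 = 744.3 mmHg
n(H2) = PV/RT = (744.3 × 0.3130) / (62.36 × 290.35) = 0.01287 mol
n(Mg) = (1/1) × 0.01287 = 0.01287 mol
m(Mg) = 0.01287 × 24.30 = 0.3127 g
%Mg = 0.3127 / 0.772 × 100 = 40.51%

40.5 %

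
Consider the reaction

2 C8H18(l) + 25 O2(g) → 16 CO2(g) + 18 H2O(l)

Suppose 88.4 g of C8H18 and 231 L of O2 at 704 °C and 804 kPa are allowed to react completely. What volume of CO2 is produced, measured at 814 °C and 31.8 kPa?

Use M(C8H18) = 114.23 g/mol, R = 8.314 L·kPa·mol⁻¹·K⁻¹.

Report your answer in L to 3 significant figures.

1760 L

n(C8H18) = 88.4 / 114.23 = 0.7739 mol
n(O2) = PV/RT = (804 × 231) / (8.314 × 977.15) = 22.86 mol
For 0.7739 mol C8H18, stoichiometry requires (25/2) × 0.7739 = 9.674 mol O2; 22.86 mol is available, so C8H18 is limiting.
n(CO2) = (16/2) × 0.7739 = 6.191 mol
V(CO2) = nRT/P = 6.191 × 8.314 × 1087.15 / 31.8 = 1760 L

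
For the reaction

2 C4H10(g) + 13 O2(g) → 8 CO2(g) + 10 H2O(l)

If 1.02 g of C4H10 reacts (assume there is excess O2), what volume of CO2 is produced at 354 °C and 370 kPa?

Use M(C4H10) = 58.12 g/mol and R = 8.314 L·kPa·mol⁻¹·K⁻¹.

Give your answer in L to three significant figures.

n(C4H10) = 1.020 / 58.12 = 0.01755 mol
n(CO2) = (8/2) × 0.01755 = 0.07020 mol
V = nRT/P = 0.07020 × 8.314 × 627.15 / 370 = 0.9893 L

0.989 L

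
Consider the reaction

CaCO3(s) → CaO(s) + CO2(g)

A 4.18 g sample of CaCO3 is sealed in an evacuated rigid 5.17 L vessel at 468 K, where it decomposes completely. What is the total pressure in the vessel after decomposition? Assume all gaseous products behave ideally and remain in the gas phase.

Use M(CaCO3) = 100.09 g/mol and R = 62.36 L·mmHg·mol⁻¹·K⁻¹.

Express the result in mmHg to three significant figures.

236 mmHg

n(CaCO3) = 4.18 / 100.09 = 0.04176 mol
n(gas produced) = (1/1) × 0.04176 = 0.04176 mol
P = nRT/V = 0.04176 × 62.36 × 468 / 5.17 = 235.7 mmHg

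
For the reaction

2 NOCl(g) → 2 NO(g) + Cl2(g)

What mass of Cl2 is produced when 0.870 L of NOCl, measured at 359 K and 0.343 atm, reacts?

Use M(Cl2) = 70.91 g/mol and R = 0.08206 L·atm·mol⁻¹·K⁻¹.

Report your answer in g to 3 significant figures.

0.359 g

n(NOCl) = PV/RT = (0.343 × 0.870) / (0.08206 × 359) = 0.01013 mol
n(Cl2) = (1/2) × 0.01013 = 0.005065 mol
m(Cl2) = 0.005065 × 70.91 = 0.3592 g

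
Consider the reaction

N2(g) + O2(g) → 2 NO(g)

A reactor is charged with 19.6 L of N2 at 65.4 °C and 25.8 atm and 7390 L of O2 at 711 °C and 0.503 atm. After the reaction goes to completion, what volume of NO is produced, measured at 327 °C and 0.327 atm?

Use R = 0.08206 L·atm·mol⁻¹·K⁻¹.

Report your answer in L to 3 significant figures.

5480 L

n(N2) = PV/RT = (25.8 × 19.6) / (0.08206 × 338.55) = 18.20 mol
n(O2) = PV/RT = (0.503 × 7390) / (0.08206 × 984.15) = 46.03 mol
For 18.20 mol N2, stoichiometry requires (1/1) × 18.20 = 18.20 mol O2; 46.03 mol is available, so N2 is limiting.
n(NO) = (2/1) × 18.20 = 36.40 mol
V(NO) = nRT/P = 36.40 × 0.08206 × 600.15 / 0.327 = 5482 L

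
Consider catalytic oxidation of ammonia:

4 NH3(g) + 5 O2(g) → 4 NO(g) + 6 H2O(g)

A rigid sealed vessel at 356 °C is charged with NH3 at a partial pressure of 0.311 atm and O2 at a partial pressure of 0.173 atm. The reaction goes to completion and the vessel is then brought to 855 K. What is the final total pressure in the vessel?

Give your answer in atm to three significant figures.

With V and T fixed, P_i ∝ n_i, so the mole ratios apply directly to partial pressures at 356 °C.
P(O2) required for 0.311 atm of NH3 = (5/4) × 0.311 = 0.3887 atm; available 0.173 atm, so O2 is limiting.
P(NH3) remaining = 0.311 − (4/5) × 0.173 = 0.1726 atm
P(gaseous products) = (4+6)/5 × 0.173 = 0.3460 atm
P_total at 356 °C = 0.1726 + 0.3460 = 0.5186 atm
Scaling to 855 K: P = 0.5186 × 855/629.15 = 0.7048 atm

0.705 atm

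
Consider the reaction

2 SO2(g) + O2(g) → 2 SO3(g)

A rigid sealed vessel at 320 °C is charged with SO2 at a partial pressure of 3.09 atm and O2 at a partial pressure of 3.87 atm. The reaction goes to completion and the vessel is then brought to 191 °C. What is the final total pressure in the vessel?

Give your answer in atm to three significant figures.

4.24 atm

At constant V, partial pressures at 320 °C are proportional to moles, so apply stoichiometry directly to pressures.
P(O2) required for 3.09 atm of SO2 = (1/2) × 3.09 = 1.545 atm; available 3.87 atm, so SO2 is limiting.
P(O2) remaining = 3.87 − (1/2) × 3.09 = 2.325 atm
P(gaseous products) = (2)/2 × 3.09 = 3.090 atm
P_total at 320 °C = 2.325 + 3.090 = 5.415 atm
Scaling to 191 °C: P = 5.415 × 464.15/593.15 = 4.237 atm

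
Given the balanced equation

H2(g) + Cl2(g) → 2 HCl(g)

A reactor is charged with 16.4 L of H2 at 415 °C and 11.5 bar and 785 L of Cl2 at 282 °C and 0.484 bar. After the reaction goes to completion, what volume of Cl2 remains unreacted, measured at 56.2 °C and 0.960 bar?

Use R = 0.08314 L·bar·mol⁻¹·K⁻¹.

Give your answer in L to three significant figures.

141 L

n(H2) = PV/RT = (11.5 × 16.4) / (0.08314 × 688.15) = 3.296 mol
n(Cl2) = PV/RT = (0.484 × 785) / (0.08314 × 555.15) = 8.232 mol
For 3.296 mol H2, stoichiometry requires (1/1) × 3.296 = 3.296 mol Cl2; 8.232 mol is available, so H2 is limiting.
n(Cl2) consumed = (1/1) × 3.296 = 3.296 mol; remaining = 8.232 − 3.296 = 4.936 mol
V(Cl2) = nRT/P = 4.936 × 0.08314 × 329.35 / 0.960 = 140.8 L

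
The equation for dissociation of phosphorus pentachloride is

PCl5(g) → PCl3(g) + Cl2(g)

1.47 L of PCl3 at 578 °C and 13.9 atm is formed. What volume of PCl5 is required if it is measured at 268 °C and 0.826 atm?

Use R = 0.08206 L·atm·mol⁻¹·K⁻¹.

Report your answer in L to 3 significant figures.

15.7 L

n(PCl3) = PV/RT = (13.9 × 1.47) / (0.08206 × 851.15) = 0.2925 mol
n(PCl5) = (1/1) × 0.2925 = 0.2925 mol
V = nRT/P = 0.2925 × 0.08206 × 541.15 / 0.826 = 15.73 L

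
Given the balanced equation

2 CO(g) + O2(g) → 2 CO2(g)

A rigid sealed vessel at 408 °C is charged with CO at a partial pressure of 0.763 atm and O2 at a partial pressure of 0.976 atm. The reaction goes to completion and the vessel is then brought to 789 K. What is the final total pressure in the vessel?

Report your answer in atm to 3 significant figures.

1.57 atm

At constant V, partial pressures at 408 °C are proportional to moles, so apply stoichiometry directly to pressures.
P(O2) required for 0.763 atm of CO = (1/2) × 0.763 = 0.3815 atm; available 0.976 atm, so CO is limiting.
P(O2) remaining = 0.976 − (1/2) × 0.763 = 0.5945 atm
P(gaseous products) = (2)/2 × 0.763 = 0.7630 atm
P_total at 408 °C = 0.5945 + 0.7630 = 1.357 atm
Scaling to 789 K: P = 1.357 × 789/681.15 = 1.572 atm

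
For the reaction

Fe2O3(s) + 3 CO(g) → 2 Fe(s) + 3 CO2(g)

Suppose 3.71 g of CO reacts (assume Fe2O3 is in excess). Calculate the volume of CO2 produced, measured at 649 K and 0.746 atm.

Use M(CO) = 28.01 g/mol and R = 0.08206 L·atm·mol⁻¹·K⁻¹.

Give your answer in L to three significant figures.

n(CO) = 3.710 / 28.01 = 0.1325 mol
n(CO2) = (3/3) × 0.1325 = 0.1325 mol
V = nRT/P = 0.1325 × 0.08206 × 649 / 0.746 = 9.459 L

9.46 L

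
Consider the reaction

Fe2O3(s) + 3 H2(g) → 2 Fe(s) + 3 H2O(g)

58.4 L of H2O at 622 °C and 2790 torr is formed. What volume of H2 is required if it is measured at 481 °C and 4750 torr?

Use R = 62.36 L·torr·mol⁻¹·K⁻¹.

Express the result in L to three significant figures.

28.9 L

n(H2O) = PV/RT = (2790 × 58.4) / (62.36 × 895.15) = 2.919 mol
n(H2) = (3/3) × 2.919 = 2.919 mol
V = nRT/P = 2.919 × 62.36 × 754.15 / 4750 = 28.90 L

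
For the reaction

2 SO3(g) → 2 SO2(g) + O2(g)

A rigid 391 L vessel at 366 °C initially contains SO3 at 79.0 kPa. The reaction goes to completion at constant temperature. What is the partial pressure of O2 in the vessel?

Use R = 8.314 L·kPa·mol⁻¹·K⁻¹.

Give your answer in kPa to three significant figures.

n(SO3)₀ = PV/RT = (79.0 × 391) / (8.314 × 639.15) = 5.813 mol
n(O2) = (1/2) × 5.813 = 2.906 mol
P(O2) = nRT/V = 2.906 × 8.314 × 639.15 / 391 = 39.49 kPa

39.5 kPa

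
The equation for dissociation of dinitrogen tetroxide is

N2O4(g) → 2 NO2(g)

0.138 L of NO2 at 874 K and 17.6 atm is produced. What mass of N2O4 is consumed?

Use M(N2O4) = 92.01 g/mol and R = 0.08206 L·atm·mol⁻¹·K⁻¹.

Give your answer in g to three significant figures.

1.56 g

n(NO2) = PV/RT = (17.6 × 0.138) / (0.08206 × 874) = 0.03386 mol
n(N2O4) = (1/2) × 0.03386 = 0.01693 mol
m(N2O4) = 0.01693 × 92.01 = 1.558 g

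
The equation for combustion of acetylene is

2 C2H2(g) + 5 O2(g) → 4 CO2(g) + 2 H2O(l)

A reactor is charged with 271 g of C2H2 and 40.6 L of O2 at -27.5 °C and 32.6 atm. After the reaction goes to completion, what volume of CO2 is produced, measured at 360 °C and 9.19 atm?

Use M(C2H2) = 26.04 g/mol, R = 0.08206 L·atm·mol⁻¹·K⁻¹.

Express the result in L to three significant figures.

118 L

n(C2H2) = 271 / 26.04 = 10.41 mol
n(O2) = PV/RT = (32.6 × 40.6) / (0.08206 × 245.65) = 65.66 mol
For 10.41 mol C2H2, stoichiometry requires (5/2) × 10.41 = 26.02 mol O2; 65.66 mol is available, so C2H2 is limiting.
n(CO2) = (4/2) × 10.41 = 20.82 mol
V(CO2) = nRT/P = 20.82 × 0.08206 × 633.15 / 9.19 = 117.7 L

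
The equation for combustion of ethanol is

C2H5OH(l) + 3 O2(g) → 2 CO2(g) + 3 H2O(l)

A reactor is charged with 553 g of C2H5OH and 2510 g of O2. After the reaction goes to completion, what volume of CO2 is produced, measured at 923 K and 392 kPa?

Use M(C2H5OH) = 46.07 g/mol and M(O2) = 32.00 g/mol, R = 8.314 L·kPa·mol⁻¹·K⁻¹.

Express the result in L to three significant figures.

n(C2H5OH) = 553 / 46.07 = 12.00 mol
n(O2) = 2510 / 32.00 = 78.44 mol
For 12.00 mol C2H5OH, stoichiometry requires (3/1) × 12.00 = 36.00 mol O2; 78.44 mol is available, so C2H5OH is limiting.
n(CO2) = (2/1) × 12.00 = 24.00 mol
V(CO2) = nRT/P = 24.00 × 8.314 × 923 / 392 = 469.8 L

470 L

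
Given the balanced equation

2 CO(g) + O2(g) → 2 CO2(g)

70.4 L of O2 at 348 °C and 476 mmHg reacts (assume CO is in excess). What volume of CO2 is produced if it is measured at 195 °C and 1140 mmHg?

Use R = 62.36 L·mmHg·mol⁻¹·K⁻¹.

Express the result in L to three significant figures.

44.3 L

n(O2) = PV/RT = (476 × 70.4) / (62.36 × 621.15) = 0.8651 mol
n(CO2) = (2/1) × 0.8651 = 1.730 mol
V = nRT/P = 1.730 × 62.36 × 468.15 / 1140 = 44.30 L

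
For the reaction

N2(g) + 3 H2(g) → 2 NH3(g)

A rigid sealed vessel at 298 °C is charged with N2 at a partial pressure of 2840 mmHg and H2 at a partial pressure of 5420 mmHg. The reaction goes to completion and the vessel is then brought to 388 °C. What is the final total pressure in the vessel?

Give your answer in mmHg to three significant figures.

With V and T fixed, P_i ∝ n_i, so the mole ratios apply directly to partial pressures at 298 °C.
P(H2) required for 2840 mmHg of N2 = (3/1) × 2840 = 8520 mmHg; available 5420 mmHg, so H2 is limiting.
P(N2) remaining = 2840 − (1/3) × 5420 = 1033 mmHg
P(gaseous products) = (2)/3 × 5420 = 3613 mmHg
P_total at 298 °C = 1033 + 3613 = 4646 mmHg
Scaling to 388 °C: P = 4646 × 661.15/571.15 = 5378 mmHg

5380 mmHg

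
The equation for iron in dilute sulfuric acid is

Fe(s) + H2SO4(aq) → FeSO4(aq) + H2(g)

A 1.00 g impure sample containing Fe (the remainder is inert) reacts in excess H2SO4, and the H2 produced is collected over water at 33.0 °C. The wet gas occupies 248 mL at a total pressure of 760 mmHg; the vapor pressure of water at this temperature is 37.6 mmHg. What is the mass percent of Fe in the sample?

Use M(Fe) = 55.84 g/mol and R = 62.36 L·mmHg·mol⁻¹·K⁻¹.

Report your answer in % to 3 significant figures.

52.4 %

P(H2) = 760 − 37.6 = 722.4 mmHg
n(H2) = PV/RT = (722.4 × 0.2480) / (62.36 × 306.15) = 0.009384 mol
n(Fe) = (1/1) × 0.009384 = 0.009384 mol
m(Fe) = 0.009384 × 55.84 = 0.5240 g
%Fe = 0.5240 / 1.00 × 100 = 52.40%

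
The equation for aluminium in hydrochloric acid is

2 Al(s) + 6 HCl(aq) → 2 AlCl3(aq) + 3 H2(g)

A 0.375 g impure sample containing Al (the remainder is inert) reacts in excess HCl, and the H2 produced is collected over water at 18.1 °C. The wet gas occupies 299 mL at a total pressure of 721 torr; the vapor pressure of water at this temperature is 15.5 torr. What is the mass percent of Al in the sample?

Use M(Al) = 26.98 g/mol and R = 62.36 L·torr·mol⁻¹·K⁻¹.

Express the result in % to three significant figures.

P(H2) = 721 − 15.5 = 705.5 torr
n(H2) = PV/RT = (705.5 × 0.2990) / (62.36 × 291.25) = 0.01161 mol
n(Al) = (2/3) × 0.01161 = 0.007740 mol
m(Al) = 0.007740 × 26.98 = 0.2088 g
%Al = 0.2088 / 0.375 × 100 = 55.68%

55.7 %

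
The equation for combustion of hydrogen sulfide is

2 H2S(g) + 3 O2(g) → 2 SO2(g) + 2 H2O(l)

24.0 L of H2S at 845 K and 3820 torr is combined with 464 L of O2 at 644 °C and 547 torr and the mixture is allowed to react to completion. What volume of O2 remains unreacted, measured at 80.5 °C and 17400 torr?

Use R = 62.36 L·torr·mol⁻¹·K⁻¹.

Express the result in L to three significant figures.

2.32 L

n(H2S) = PV/RT = (3820 × 24.0) / (62.36 × 845) = 1.740 mol
n(O2) = PV/RT = (547 × 464) / (62.36 × 917.15) = 4.438 mol
For 1.740 mol H2S, stoichiometry requires (3/2) × 1.740 = 2.610 mol O2; 4.438 mol is available, so H2S is limiting.
n(O2) consumed = (3/2) × 1.740 = 2.610 mol; remaining = 4.438 − 2.610 = 1.828 mol
V(O2) = nRT/P = 1.828 × 62.36 × 353.65 / 17400 = 2.317 L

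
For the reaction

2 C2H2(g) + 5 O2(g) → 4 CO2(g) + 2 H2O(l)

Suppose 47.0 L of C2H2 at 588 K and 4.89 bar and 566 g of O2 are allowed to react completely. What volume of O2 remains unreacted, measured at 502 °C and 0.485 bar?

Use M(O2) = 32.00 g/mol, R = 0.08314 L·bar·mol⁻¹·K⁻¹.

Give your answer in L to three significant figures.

789 L

n(C2H2) = PV/RT = (4.89 × 47.0) / (0.08314 × 588) = 4.701 mol
n(O2) = 566 / 32.00 = 17.69 mol
For 4.701 mol C2H2, stoichiometry requires (5/2) × 4.701 = 11.75 mol O2; 17.69 mol is available, so C2H2 is limiting.
n(O2) consumed = (5/2) × 4.701 = 11.75 mol; remaining = 17.69 − 11.75 = 5.940 mol
V(O2) = nRT/P = 5.940 × 0.08314 × 775.15 / 0.485 = 789.3 L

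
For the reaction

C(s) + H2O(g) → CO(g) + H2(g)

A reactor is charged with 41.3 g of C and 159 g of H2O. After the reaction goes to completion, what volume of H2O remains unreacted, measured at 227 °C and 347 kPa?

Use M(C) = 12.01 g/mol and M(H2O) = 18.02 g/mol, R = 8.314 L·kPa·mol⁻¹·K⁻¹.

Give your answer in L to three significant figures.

n(C) = 41.3 / 12.01 = 3.439 mol
n(H2O) = 159 / 18.02 = 8.824 mol
For 3.439 mol C, stoichiometry requires (1/1) × 3.439 = 3.439 mol H2O; 8.824 mol is available, so C is limiting.
n(H2O) consumed = (1/1) × 3.439 = 3.439 mol; remaining = 8.824 − 3.439 = 5.385 mol
V(H2O) = nRT/P = 5.385 × 8.314 × 500.15 / 347 = 64.53 L

64.5 L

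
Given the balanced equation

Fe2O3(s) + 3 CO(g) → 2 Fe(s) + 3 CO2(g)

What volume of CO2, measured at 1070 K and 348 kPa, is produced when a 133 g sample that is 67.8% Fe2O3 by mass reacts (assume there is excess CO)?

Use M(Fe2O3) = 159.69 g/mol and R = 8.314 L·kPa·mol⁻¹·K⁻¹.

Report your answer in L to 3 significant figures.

43.3 L

mass of Fe2O3 = 133 × 67.8/100 = 90.17 g
n(Fe2O3) = 90.17 / 159.69 = 0.5647 mol
n(CO2) = (3/1) × 0.5647 = 1.694 mol
V = nRT/P = 1.694 × 8.314 × 1070 / 348 = 43.30 L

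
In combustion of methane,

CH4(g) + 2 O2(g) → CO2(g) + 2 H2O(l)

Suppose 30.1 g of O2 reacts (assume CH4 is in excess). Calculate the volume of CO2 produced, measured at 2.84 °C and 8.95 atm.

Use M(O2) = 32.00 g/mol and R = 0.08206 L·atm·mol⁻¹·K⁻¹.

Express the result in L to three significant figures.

n(O2) = 30.10 / 32.00 = 0.9406 mol
n(CO2) = (1/2) × 0.9406 = 0.4703 mol
V = nRT/P = 0.4703 × 0.08206 × 275.99 / 8.95 = 1.190 L

1.19 L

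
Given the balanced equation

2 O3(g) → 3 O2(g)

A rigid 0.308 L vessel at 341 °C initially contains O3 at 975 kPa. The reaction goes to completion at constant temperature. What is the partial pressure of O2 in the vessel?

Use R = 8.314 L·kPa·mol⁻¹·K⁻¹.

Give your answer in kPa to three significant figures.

1460 kPa

n(O3)₀ = PV/RT = (975 × 0.308) / (8.314 × 614.15) = 0.05881 mol
n(O2) = (3/2) × 0.05881 = 0.08822 mol
P(O2) = nRT/V = 0.08822 × 8.314 × 614.15 / 0.308 = 1463 kPa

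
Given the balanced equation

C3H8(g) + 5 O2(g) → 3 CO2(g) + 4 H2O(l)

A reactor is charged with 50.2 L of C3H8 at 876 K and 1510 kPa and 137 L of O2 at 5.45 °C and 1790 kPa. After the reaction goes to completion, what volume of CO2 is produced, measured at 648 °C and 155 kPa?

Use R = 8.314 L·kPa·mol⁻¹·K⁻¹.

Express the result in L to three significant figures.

1540 L

n(C3H8) = PV/RT = (1510 × 50.2) / (8.314 × 876) = 10.41 mol
n(O2) = PV/RT = (1790 × 137) / (8.314 × 278.6) = 105.9 mol
For 10.41 mol C3H8, stoichiometry requires (5/1) × 10.41 = 52.05 mol O2; 105.9 mol is available, so C3H8 is limiting.
n(CO2) = (3/1) × 10.41 = 31.23 mol
V(CO2) = nRT/P = 31.23 × 8.314 × 921.15 / 155 = 1543 L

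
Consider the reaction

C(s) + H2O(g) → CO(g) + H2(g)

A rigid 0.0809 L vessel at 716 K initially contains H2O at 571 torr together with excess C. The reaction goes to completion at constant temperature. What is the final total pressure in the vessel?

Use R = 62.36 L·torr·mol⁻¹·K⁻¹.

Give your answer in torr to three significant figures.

Since T and V are fixed, P_final/P_initial = n_final/n_initial = 2/1.
P_final = (2/1) × 571 = 1142 torr

1140 torr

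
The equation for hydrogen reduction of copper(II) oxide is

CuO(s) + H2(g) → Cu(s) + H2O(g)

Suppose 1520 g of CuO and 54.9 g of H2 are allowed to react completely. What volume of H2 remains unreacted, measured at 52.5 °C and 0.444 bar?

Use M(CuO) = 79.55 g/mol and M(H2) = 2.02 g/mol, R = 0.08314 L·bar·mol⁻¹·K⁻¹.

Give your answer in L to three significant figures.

n(CuO) = 1520 / 79.55 = 19.11 mol
n(H2) = 54.9 / 2.02 = 27.18 mol
For 19.11 mol CuO, stoichiometry requires (1/1) × 19.11 = 19.11 mol H2; 27.18 mol is available, so CuO is limiting.
n(H2) consumed = (1/1) × 19.11 = 19.11 mol; remaining = 27.18 − 19.11 = 8.070 mol
V(H2) = nRT/P = 8.070 × 0.08314 × 325.65 / 0.444 = 492.1 L

492 L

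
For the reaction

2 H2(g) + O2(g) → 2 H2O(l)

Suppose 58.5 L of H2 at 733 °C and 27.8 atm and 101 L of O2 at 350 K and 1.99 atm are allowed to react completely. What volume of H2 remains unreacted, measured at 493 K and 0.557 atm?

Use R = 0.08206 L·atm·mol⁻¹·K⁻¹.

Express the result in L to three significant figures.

414 L

n(H2) = PV/RT = (27.8 × 58.5) / (0.08206 × 1006.15) = 19.70 mol
n(O2) = PV/RT = (1.99 × 101) / (0.08206 × 350) = 6.998 mol
For 19.70 mol H2, stoichiometry requires (1/2) × 19.70 = 9.850 mol O2; 6.998 mol is available, so O2 is limiting.
n(H2) consumed = (2/1) × 6.998 = 14.00 mol; remaining = 19.70 − 14.00 = 5.700 mol
V(H2) = nRT/P = 5.700 × 0.08206 × 493 / 0.557 = 414.0 L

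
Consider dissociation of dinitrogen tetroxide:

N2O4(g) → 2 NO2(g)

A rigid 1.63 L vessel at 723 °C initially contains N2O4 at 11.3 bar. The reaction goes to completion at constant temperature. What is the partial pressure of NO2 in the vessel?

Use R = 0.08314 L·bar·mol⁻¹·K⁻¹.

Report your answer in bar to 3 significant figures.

22.6 bar

n(N2O4)₀ = PV/RT = (11.3 × 1.63) / (0.08314 × 996.15) = 0.2224 mol
n(NO2) = (2/1) × 0.2224 = 0.4448 mol
P(NO2) = nRT/V = 0.4448 × 0.08314 × 996.15 / 1.63 = 22.60 bar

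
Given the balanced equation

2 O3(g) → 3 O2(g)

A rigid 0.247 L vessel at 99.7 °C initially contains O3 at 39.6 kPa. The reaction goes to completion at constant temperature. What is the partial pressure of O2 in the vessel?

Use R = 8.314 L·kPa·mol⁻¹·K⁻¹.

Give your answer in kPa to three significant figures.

59.4 kPa

n(O3)₀ = PV/RT = (39.6 × 0.247) / (8.314 × 372.85) = 0.003155 mol
n(O2) = (3/2) × 0.003155 = 0.004732 mol
P(O2) = nRT/V = 0.004732 × 8.314 × 372.85 / 0.247 = 59.39 kPa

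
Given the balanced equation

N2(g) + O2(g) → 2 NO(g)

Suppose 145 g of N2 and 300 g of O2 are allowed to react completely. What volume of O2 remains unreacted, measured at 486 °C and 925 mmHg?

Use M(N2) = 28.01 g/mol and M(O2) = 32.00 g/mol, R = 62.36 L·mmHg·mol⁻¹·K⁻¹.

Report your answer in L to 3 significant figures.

n(N2) = 145 / 28.01 = 5.177 mol
n(O2) = 300 / 32.00 = 9.375 mol
For 5.177 mol N2, stoichiometry requires (1/1) × 5.177 = 5.177 mol O2; 9.375 mol is available, so N2 is limiting.
n(O2) consumed = (1/1) × 5.177 = 5.177 mol; remaining = 9.375 − 5.177 = 4.198 mol
V(O2) = nRT/P = 4.198 × 62.36 × 759.15 / 925 = 214.8 L

215 L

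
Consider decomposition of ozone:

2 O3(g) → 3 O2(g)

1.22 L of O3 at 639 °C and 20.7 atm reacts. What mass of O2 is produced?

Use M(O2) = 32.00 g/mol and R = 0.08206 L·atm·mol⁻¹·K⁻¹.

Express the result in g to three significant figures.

16.2 g

n(O3) = PV/RT = (20.7 × 1.22) / (0.08206 × 912.15) = 0.3374 mol
n(O2) = (3/2) × 0.3374 = 0.5061 mol
m(O2) = 0.5061 × 32.00 = 16.20 g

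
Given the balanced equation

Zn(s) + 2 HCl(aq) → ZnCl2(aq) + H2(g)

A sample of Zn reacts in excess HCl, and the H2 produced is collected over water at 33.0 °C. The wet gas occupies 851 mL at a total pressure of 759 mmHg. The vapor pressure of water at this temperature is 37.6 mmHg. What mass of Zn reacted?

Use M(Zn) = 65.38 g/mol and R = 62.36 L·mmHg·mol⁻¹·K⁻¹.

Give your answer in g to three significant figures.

P(H2) = 759 − 37.6 = 721.4 mmHg
n(H2) = PV/RT = (721.4 × 0.8510) / (62.36 × 306.15) = 0.03216 mol
n(Zn) = (1/1) × 0.03216 = 0.03216 mol
m(Zn) = 0.03216 × 65.38 = 2.103 g

2.10 g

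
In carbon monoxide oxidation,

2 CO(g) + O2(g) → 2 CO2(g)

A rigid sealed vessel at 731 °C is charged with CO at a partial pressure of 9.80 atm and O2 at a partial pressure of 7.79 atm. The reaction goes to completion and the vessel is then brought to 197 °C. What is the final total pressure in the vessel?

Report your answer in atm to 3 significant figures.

At constant V, partial pressures at 731 °C are proportional to moles, so apply stoichiometry directly to pressures.
P(O2) required for 9.80 atm of CO = (1/2) × 9.80 = 4.900 atm; available 7.79 atm, so CO is limiting.
P(O2) remaining = 7.79 − (1/2) × 9.80 = 2.890 atm
P(gaseous products) = (2)/2 × 9.80 = 9.800 atm
P_total at 731 °C = 2.890 + 9.800 = 12.69 atm
Scaling to 197 °C: P = 12.69 × 470.15/1004.15 = 5.942 atm

5.94 atm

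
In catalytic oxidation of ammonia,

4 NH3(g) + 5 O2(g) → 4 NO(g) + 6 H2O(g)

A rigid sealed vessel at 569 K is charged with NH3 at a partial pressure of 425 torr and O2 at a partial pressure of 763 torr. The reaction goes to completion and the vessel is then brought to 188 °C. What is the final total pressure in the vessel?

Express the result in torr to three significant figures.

1050 torr

With V and T fixed, P_i ∝ n_i, so the mole ratios apply directly to partial pressures at 569 K.
P(O2) required for 425 torr of NH3 = (5/4) × 425 = 531.2 torr; available 763 torr, so NH3 is limiting.
P(O2) remaining = 763 − (5/4) × 425 = 231.8 torr
P(gaseous products) = (4+6)/4 × 425 = 1062 torr
P_total at 569 K = 231.8 + 1062 = 1294 torr
Scaling to 188 °C: P = 1294 × 461.15/569 = 1049 torr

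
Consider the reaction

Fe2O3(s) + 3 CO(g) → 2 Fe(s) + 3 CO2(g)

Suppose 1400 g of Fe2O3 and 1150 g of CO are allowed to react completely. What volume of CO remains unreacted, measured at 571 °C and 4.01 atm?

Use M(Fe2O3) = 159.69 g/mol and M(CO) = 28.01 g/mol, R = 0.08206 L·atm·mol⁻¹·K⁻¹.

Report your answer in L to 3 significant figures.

255 L

n(Fe2O3) = 1400 / 159.69 = 8.767 mol
n(CO) = 1150 / 28.01 = 41.06 mol
For 8.767 mol Fe2O3, stoichiometry requires (3/1) × 8.767 = 26.30 mol CO; 41.06 mol is available, so Fe2O3 is limiting.
n(CO) consumed = (3/1) × 8.767 = 26.30 mol; remaining = 41.06 − 26.30 = 14.76 mol
V(CO) = nRT/P = 14.76 × 0.08206 × 844.15 / 4.01 = 255.0 L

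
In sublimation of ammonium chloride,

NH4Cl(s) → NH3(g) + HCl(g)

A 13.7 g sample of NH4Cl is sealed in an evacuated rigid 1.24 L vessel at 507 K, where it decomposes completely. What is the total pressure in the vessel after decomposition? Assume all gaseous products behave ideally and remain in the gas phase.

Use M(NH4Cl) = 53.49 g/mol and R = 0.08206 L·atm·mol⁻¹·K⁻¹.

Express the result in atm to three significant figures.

17.2 atm

n(NH4Cl) = 13.7 / 53.49 = 0.2561 mol
n(gas produced) = (2/1) × 0.2561 = 0.5122 mol
P = nRT/V = 0.5122 × 0.08206 × 507 / 1.24 = 17.19 atm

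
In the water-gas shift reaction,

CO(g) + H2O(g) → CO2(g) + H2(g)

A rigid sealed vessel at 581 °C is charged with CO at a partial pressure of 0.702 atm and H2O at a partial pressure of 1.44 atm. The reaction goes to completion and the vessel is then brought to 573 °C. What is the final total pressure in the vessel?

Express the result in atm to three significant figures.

Because the vessel is rigid and T is held at 581 °C, work the stoichiometry in partial pressures (P_i = n_iRT/V).
P(H2O) required for 0.702 atm of CO = (1/1) × 0.702 = 0.7020 atm; available 1.44 atm, so CO is limiting.
P(H2O) remaining = 1.44 − (1/1) × 0.702 = 0.7380 atm
P(gaseous products) = (1+1)/1 × 0.702 = 1.404 atm
P_total at 581 °C = 0.7380 + 1.404 = 2.142 atm
Scaling to 573 °C: P = 2.142 × 846.15/854.15 = 2.122 atm

2.12 atm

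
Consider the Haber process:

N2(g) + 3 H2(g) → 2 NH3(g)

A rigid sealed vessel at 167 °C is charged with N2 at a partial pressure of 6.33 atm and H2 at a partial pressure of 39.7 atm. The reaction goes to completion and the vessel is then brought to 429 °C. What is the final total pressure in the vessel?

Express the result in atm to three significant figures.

With V and T fixed, P_i ∝ n_i, so the mole ratios apply directly to partial pressures at 167 °C.
P(H2) required for 6.33 atm of N2 = (3/1) × 6.33 = 18.99 atm; available 39.7 atm, so N2 is limiting.
P(H2) remaining = 39.7 − (3/1) × 6.33 = 20.71 atm
P(gaseous products) = (2)/1 × 6.33 = 12.66 atm
P_total at 167 °C = 20.71 + 12.66 = 33.37 atm
Scaling to 429 °C: P = 33.37 × 702.15/440.15 = 53.23 atm

53.2 atm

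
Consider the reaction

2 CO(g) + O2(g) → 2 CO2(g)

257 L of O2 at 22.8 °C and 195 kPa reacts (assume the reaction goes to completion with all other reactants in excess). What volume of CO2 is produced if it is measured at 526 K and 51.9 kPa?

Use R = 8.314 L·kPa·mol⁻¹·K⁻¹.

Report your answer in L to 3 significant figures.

n(O2) = PV/RT = (195 × 257) / (8.314 × 295.95) = 20.37 mol
n(CO2) = (2/1) × 20.37 = 40.74 mol
V = nRT/P = 40.74 × 8.314 × 526 / 51.9 = 3433 L

3430 L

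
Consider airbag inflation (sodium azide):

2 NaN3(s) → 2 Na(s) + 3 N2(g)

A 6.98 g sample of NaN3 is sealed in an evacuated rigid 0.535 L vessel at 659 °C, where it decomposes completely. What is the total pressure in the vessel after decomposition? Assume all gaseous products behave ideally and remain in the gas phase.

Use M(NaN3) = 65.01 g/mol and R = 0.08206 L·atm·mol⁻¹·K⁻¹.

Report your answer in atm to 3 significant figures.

n(NaN3) = 6.98 / 65.01 = 0.1074 mol
n(gas produced) = (3/2) × 0.1074 = 0.1611 mol
P = nRT/V = 0.1611 × 0.08206 × 932.15 / 0.535 = 23.03 atm

23.0 atm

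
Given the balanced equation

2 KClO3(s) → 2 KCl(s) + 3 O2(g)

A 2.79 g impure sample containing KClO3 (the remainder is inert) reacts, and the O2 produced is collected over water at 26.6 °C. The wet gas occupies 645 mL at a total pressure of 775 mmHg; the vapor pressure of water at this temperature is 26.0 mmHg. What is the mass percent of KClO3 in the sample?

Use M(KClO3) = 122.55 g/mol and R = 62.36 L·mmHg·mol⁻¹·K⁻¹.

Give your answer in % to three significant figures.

75.7 %

P(O2) = 775 − 26.0 = 749.0 mmHg
n(O2) = PV/RT = (749.0 × 0.6450) / (62.36 × 299.75) = 0.02584 mol
n(KClO3) = (2/3) × 0.02584 = 0.01723 mol
m(KClO3) = 0.01723 × 122.55 = 2.112 g
%KClO3 = 2.112 / 2.79 × 100 = 75.70%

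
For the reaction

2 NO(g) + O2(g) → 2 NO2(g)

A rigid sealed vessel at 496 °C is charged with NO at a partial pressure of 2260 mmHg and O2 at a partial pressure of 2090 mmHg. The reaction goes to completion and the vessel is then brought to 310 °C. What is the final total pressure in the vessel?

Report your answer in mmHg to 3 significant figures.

Because the vessel is rigid and T is held at 496 °C, work the stoichiometry in partial pressures (P_i = n_iRT/V).
P(O2) required for 2260 mmHg of NO = (1/2) × 2260 = 1130 mmHg; available 2090 mmHg, so NO is limiting.
P(O2) remaining = 2090 − (1/2) × 2260 = 960.0 mmHg
P(gaseous products) = (2)/2 × 2260 = 2260 mmHg
P_total at 496 °C = 960.0 + 2260 = 3220 mmHg
Scaling to 310 °C: P = 3220 × 583.15/769.15 = 2441 mmHg

2440 mmHg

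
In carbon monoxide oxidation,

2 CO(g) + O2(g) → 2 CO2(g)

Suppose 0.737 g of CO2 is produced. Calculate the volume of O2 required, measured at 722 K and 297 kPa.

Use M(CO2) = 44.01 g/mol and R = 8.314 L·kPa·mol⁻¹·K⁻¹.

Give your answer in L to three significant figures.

0.169 L

n(CO2) = 0.7370 / 44.01 = 0.01675 mol
n(O2) = (1/2) × 0.01675 = 0.008375 mol
V = nRT/P = 0.008375 × 8.314 × 722 / 297 = 0.1693 L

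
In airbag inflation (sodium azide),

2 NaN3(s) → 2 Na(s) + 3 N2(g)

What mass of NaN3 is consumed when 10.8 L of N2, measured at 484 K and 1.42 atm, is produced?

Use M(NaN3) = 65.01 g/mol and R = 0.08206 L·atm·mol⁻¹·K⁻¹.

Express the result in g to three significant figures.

n(N2) = PV/RT = (1.42 × 10.8) / (0.08206 × 484) = 0.3861 mol
n(NaN3) = (2/3) × 0.3861 = 0.2574 mol
m(NaN3) = 0.2574 × 65.01 = 16.73 g

16.7 g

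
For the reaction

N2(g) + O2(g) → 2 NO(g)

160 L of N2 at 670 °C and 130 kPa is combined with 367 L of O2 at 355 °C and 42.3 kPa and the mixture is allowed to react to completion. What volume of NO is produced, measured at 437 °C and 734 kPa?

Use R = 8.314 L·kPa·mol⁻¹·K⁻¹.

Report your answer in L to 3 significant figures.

n(N2) = PV/RT = (130 × 160) / (8.314 × 943.15) = 2.653 mol
n(O2) = PV/RT = (42.3 × 367) / (8.314 × 628.15) = 2.973 mol
For 2.653 mol N2, stoichiometry requires (1/1) × 2.653 = 2.653 mol O2; 2.973 mol is available, so N2 is limiting.
n(NO) = (2/1) × 2.653 = 5.306 mol
V(NO) = nRT/P = 5.306 × 8.314 × 710.15 / 734 = 42.68 L

42.7 L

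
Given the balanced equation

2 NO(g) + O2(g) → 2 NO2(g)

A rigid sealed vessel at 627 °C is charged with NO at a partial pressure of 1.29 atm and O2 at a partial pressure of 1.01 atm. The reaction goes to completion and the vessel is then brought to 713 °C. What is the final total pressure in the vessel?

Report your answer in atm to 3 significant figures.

With V and T fixed, P_i ∝ n_i, so the mole ratios apply directly to partial pressures at 627 °C.
P(O2) required for 1.29 atm of NO = (1/2) × 1.29 = 0.6450 atm; available 1.01 atm, so NO is limiting.
P(O2) remaining = 1.01 − (1/2) × 1.29 = 0.3650 atm
P(gaseous products) = (2)/2 × 1.29 = 1.290 atm
P_total at 627 °C = 0.3650 + 1.290 = 1.655 atm
Scaling to 713 °C: P = 1.655 × 986.15/900.15 = 1.813 atm

1.81 atm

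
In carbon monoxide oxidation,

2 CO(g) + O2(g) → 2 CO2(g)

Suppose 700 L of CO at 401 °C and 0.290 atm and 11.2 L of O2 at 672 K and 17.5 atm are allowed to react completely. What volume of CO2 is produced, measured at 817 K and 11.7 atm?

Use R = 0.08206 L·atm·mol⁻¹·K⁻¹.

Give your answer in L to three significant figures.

21.0 L

n(CO) = PV/RT = (0.290 × 700) / (0.08206 × 674.15) = 3.670 mol
n(O2) = PV/RT = (17.5 × 11.2) / (0.08206 × 672) = 3.554 mol
For 3.670 mol CO, stoichiometry requires (1/2) × 3.670 = 1.835 mol O2; 3.554 mol is available, so CO is limiting.
n(CO2) = (2/2) × 3.670 = 3.670 mol
V(CO2) = nRT/P = 3.670 × 0.08206 × 817 / 11.7 = 21.03 L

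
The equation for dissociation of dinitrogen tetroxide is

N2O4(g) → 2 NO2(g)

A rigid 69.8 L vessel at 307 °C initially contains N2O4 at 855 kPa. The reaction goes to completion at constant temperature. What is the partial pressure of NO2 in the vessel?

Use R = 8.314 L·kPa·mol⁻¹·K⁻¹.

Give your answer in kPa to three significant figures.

1710 kPa

n(N2O4)₀ = PV/RT = (855 × 69.8) / (8.314 × 580.15) = 12.37 mol
n(NO2) = (2/1) × 12.37 = 24.74 mol
P(NO2) = nRT/V = 24.74 × 8.314 × 580.15 / 69.8 = 1710 kPa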